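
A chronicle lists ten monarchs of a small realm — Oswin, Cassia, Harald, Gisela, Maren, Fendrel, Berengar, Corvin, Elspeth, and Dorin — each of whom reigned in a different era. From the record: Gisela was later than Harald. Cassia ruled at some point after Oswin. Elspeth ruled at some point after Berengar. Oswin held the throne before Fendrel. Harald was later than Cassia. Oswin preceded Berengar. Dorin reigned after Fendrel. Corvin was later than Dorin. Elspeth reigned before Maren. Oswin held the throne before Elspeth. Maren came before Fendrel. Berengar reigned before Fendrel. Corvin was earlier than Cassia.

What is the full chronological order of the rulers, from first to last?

The constraints fix every adjacent pair, so only one ordering works:
Oswin → Berengar → Elspeth → Maren → Fendrel → Dorin → Corvin → Cassia → Harald → Gisela.

Oswin, Berengar, Elspeth, Maren, Fendrel, Dorin, Corvin, Cassia, Harald, Gisela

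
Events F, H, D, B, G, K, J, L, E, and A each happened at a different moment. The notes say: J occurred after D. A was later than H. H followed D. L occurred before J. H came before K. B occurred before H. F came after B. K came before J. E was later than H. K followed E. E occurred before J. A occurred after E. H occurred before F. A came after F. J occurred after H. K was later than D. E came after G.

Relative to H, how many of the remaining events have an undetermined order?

2

Forced before H: B and D; forced after H: A, E, F, J, and K.
That leaves G and L with no forced order relative to H — 2.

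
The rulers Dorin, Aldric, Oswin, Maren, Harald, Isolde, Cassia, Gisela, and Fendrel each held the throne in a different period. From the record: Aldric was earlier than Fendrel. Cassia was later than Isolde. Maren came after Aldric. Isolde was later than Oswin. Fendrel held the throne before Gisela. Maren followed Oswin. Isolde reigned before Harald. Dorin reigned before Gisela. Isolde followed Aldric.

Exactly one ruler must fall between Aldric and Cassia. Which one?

Tracing the constraints gives Aldric → Isolde → Cassia, so Isolde sits after Aldric and before Cassia.
No other ruler is forced both after Aldric and before Cassia.

Isolde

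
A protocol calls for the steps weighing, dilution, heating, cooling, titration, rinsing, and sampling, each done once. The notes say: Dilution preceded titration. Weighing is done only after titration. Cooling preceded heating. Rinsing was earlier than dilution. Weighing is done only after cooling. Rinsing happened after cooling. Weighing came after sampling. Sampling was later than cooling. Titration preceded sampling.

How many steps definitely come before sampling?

Directly stated before sampling: cooling and titration.
Dilution reaches sampling via dilution → titration → sampling.
Rinsing reaches sampling via rinsing → dilution → titration → sampling.
No chain forces weighing (or any of the others) ahead of sampling.
That's cooling, dilution, rinsing, and titration — 4 in all.

4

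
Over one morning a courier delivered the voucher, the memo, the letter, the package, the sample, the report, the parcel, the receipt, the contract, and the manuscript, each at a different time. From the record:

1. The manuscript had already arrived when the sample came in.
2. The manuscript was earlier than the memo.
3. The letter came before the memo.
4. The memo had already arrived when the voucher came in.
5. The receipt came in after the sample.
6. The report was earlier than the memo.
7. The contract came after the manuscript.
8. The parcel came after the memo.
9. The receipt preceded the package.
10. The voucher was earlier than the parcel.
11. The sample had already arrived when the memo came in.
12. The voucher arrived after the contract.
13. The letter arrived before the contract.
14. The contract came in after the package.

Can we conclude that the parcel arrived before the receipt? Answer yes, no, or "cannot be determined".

no

Tracing the constraints gives the receipt → the package → the contract → the voucher → the parcel, so the receipt must come before the parcel.
That means the parcel cannot be before the receipt.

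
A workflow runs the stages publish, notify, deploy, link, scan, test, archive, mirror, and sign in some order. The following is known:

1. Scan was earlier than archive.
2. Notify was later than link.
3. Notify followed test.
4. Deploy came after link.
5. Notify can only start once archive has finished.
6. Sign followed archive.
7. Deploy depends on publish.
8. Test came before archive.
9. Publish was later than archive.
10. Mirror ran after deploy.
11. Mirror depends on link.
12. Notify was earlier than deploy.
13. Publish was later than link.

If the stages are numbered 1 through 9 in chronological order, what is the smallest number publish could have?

Archive, link, scan, and test must all come before publish — 4 forced predecessors.
Nothing else is forced ahead of publish, so its earliest slot is position 4 + 1 = 5.

5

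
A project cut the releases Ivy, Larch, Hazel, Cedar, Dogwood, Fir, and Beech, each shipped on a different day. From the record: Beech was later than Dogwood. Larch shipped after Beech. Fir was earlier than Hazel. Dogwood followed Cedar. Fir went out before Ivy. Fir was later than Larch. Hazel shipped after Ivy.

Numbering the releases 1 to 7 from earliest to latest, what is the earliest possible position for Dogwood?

2

Cedar must come before Dogwood — 1 forced predecessor.
Nothing else is forced ahead of Dogwood, so its earliest slot is position 1 + 1 = 2.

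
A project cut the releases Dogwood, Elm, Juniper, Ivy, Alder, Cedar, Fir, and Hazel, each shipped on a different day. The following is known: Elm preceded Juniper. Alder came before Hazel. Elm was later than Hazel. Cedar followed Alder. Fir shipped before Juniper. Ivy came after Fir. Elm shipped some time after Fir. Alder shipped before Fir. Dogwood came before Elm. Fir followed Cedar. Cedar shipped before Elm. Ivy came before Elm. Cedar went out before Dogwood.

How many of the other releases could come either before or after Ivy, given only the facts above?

Forced before Ivy: Alder, Cedar, and Fir; forced after Ivy: Elm and Juniper.
That leaves Dogwood and Hazel with no forced order relative to Ivy — 2.

2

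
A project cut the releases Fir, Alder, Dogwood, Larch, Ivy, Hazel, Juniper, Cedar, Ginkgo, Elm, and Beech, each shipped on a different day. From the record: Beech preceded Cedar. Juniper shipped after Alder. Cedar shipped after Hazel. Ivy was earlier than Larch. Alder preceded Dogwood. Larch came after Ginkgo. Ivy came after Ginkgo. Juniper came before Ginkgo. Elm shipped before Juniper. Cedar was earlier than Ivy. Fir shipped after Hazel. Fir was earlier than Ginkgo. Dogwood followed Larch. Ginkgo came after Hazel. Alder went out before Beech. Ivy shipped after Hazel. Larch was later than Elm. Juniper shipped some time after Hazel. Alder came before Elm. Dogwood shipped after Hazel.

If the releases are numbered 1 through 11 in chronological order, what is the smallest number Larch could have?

10

Alder, Beech, Cedar, Elm, Fir, Ginkgo, Hazel, Ivy, and Juniper must all come before Larch — 9 forced predecessors.
Nothing else is forced ahead of Larch, so its earliest slot is position 9 + 1 = 10.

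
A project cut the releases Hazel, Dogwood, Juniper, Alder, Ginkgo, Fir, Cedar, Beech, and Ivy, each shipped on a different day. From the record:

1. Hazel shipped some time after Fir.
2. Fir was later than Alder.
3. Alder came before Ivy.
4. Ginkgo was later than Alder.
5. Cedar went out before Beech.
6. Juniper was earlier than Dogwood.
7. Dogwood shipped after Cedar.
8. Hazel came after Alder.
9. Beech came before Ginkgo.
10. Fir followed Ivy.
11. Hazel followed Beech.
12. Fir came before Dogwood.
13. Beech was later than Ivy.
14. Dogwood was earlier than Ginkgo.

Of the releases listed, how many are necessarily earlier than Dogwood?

5

Directly stated before Dogwood: Cedar, Fir, and Juniper.
Alder reaches Dogwood via Alder → Fir → Dogwood.
Ivy reaches Dogwood via Ivy → Fir → Dogwood.
No chain forces Ginkgo (or any of the others) ahead of Dogwood.
That's Alder, Cedar, Fir, Ivy, and Juniper — 5 in all.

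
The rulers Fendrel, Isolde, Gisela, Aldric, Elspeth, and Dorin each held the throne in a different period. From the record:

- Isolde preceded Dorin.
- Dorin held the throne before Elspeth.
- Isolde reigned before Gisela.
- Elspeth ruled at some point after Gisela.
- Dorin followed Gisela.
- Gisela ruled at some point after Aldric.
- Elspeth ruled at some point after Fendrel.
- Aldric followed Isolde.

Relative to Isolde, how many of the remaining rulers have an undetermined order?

1

Forced after Isolde: Aldric, Dorin, Elspeth, and Gisela.
That leaves Fendrel with no forced order relative to Isolde — 1.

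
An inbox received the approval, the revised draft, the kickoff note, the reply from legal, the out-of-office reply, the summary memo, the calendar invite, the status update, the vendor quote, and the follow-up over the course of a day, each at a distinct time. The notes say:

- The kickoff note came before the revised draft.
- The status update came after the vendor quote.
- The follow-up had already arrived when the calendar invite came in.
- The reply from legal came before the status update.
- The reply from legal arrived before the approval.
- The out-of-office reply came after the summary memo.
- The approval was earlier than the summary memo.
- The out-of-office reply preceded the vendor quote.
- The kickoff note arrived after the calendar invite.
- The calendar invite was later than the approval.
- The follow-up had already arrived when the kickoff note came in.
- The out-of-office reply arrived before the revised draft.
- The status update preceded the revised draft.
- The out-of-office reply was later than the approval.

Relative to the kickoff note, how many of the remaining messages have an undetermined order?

Forced before the kickoff note: the approval, the calendar invite, the follow-up, and the reply from legal; forced after the kickoff note: the revised draft.
That leaves the out-of-office reply, the status update, the summary memo, and the vendor quote with no forced order relative to the kickoff note — 4.

4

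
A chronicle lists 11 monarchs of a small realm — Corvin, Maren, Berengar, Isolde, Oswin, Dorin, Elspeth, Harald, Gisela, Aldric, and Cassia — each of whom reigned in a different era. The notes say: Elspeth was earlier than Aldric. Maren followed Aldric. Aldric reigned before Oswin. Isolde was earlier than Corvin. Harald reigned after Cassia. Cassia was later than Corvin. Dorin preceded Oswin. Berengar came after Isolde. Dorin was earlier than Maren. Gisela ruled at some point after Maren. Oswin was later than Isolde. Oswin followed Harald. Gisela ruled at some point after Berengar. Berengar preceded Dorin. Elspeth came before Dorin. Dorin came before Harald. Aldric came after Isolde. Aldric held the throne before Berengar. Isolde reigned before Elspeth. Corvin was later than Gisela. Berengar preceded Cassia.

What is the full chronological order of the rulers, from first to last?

The constraints fix every adjacent pair, so only one ordering works:
Isolde → Elspeth → Aldric → Berengar → Dorin → Maren → Gisela → Corvin → Cassia → Harald → Oswin.

Isolde, Elspeth, Aldric, Berengar, Dorin, Maren, Gisela, Corvin, Cassia, Harald, Oswin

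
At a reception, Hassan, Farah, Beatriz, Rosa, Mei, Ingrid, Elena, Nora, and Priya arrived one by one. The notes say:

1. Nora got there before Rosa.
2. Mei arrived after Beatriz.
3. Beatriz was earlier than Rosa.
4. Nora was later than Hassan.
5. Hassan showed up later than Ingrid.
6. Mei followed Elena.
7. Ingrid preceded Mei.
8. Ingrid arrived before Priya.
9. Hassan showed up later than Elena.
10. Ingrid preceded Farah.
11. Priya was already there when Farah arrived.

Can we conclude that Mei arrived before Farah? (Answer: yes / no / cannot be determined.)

No chain of stated constraints runs from Mei to Farah, and none runs from Farah to Mei either.
So the relative order of Mei and Farah is not fixed by the given facts.

cannot be determined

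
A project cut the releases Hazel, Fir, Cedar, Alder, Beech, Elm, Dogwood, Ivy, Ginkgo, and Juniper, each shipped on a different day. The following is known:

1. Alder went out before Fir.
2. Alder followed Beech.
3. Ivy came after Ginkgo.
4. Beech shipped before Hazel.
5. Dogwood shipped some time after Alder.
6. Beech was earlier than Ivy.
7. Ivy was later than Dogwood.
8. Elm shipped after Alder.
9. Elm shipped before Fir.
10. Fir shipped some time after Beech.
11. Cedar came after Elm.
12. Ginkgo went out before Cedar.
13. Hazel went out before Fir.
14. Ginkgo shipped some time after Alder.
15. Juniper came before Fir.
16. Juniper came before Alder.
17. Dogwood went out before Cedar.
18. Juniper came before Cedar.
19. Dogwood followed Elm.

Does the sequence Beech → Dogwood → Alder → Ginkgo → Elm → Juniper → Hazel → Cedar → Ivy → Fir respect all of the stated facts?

no

The constraints require Alder before Dogwood, but in the proposed sequence Dogwood appears ahead of Alder. That one violation is enough.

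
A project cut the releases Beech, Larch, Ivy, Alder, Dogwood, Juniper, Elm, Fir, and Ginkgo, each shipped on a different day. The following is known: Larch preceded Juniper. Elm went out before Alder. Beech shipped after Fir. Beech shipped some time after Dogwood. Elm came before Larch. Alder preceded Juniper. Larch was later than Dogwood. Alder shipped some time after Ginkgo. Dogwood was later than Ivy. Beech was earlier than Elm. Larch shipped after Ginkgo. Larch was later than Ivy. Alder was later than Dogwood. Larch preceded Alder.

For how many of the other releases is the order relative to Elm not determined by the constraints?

Forced before Elm: Beech, Dogwood, Fir, and Ivy; forced after Elm: Alder, Juniper, and Larch.
That leaves Ginkgo with no forced order relative to Elm — 1.

1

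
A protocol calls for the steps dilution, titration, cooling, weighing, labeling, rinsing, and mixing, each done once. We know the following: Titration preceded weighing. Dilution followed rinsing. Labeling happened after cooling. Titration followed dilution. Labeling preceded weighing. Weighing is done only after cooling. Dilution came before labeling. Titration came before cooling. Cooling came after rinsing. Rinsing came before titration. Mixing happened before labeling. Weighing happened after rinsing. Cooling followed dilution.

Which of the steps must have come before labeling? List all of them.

Directly stated before labeling: cooling, dilution, and mixing.
Rinsing reaches labeling via rinsing → dilution → labeling.
Titration reaches labeling via titration → cooling → labeling.
No chain forces weighing ahead of labeling.

cooling, dilution, mixing, rinsing, titration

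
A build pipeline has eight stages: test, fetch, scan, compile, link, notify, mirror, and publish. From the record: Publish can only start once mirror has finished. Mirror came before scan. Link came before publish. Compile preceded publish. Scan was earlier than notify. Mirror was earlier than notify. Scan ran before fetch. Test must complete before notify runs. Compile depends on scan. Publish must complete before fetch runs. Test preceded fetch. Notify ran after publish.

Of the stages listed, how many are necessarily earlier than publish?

4

Directly stated before publish: compile, link, and mirror.
Scan reaches publish via scan → compile → publish.
No chain forces notify (or any of the others) ahead of publish.
That's compile, link, mirror, and scan — 4 in all.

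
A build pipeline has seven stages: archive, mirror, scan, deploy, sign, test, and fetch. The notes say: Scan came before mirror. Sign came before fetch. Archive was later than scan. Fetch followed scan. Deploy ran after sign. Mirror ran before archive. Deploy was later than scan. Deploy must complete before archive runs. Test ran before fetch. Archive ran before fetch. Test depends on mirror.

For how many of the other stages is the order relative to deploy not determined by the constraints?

Forced before deploy: scan and sign; forced after deploy: archive and fetch.
That leaves mirror and test with no forced order relative to deploy — 2.

2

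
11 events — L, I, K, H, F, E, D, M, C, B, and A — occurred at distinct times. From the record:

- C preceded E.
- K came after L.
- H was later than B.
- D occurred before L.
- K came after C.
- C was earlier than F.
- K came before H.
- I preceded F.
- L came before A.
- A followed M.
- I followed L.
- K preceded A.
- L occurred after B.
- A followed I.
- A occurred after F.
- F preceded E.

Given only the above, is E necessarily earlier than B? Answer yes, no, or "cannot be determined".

Tracing the constraints gives B → L → I → F → E, so B must come before E.
That means E cannot be before B.

no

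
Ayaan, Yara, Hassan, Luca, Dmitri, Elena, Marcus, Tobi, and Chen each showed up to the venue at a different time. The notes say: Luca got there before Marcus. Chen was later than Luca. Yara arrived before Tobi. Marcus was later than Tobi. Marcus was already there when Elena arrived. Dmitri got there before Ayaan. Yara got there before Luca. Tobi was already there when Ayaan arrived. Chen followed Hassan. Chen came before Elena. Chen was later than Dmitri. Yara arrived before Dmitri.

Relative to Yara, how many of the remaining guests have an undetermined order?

1

Forced after Yara: Ayaan, Chen, Dmitri, Elena, Luca, Marcus, and Tobi.
That leaves Hassan with no forced order relative to Yara — 1.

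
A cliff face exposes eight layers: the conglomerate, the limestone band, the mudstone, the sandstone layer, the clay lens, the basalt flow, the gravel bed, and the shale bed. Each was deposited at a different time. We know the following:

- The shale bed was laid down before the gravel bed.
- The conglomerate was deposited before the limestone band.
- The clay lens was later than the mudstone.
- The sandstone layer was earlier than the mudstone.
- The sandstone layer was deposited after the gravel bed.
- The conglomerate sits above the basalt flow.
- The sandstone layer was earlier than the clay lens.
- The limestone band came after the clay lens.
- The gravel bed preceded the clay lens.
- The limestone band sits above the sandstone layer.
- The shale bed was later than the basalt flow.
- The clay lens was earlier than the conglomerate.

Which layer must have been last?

Every other layer has a chain of constraints placing it before the limestone band, so the limestone band is last.

the limestone band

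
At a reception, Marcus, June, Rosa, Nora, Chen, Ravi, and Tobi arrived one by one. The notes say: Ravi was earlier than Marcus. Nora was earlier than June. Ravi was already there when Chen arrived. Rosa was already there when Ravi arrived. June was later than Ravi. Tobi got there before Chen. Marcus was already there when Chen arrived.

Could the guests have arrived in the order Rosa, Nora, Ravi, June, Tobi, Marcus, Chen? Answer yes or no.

Check each stated constraint against the proposed order — e.g. Ravi is ahead of Marcus; Ravi is ahead of Chen. Every pair is in the required order; nothing is violated.

yes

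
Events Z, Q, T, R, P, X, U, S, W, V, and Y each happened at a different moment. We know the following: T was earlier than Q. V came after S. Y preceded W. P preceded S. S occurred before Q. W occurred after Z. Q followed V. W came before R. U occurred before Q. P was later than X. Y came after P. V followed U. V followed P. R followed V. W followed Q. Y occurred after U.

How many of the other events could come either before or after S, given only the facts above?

4

Forced before S: P and X; forced after S: Q, R, V, and W.
That leaves T, U, Y, and Z with no forced order relative to S — 4.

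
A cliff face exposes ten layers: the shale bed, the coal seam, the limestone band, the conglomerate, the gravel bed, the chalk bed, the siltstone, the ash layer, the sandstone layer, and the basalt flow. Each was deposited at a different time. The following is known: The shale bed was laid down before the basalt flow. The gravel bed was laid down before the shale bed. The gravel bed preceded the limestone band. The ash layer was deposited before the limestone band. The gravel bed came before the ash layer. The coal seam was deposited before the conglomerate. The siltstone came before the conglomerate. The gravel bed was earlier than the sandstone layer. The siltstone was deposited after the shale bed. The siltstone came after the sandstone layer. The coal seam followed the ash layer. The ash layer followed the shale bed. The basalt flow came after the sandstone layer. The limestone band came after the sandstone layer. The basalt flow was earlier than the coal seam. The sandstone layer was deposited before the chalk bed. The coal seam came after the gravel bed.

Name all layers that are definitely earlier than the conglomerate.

Directly stated before the conglomerate: the coal seam and the siltstone.
The ash layer reaches the conglomerate via the ash layer → the coal seam → the conglomerate.
The basalt flow reaches the conglomerate via the basalt flow → the coal seam → the conglomerate.
The gravel bed reaches the conglomerate via the gravel bed → the coal seam → the conglomerate.
Likewise the sandstone layer and the shale bed each reach the conglomerate by chaining the stated constraints.
No chain forces the chalk bed (or any of the others) ahead of the conglomerate.

the ash layer, the basalt flow, the coal seam, the gravel bed, the sandstone layer, the shale bed, the siltstone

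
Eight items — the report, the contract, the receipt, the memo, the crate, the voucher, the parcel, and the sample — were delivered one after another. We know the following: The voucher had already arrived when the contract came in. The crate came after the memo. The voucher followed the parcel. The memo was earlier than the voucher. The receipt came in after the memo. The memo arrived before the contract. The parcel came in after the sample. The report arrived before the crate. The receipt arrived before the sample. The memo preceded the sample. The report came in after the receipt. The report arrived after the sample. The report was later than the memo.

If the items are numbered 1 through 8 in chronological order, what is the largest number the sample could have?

3

The sample must come before the contract, the crate, the parcel, the report, and the voucher — 5 items forced after it.
Everything else can be placed before the sample in some valid order, so the sample can sit as late as position 8 − 5 = 3.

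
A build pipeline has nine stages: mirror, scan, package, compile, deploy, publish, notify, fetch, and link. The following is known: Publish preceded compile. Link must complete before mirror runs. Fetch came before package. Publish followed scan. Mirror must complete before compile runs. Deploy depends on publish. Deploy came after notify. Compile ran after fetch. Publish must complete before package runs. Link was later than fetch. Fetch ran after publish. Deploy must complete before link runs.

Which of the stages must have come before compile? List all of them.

deploy, fetch, link, mirror, notify, publish, scan

Directly stated before compile: fetch, mirror, and publish.
Deploy reaches compile via deploy → link → mirror → compile.
Link reaches compile via link → mirror → compile.
Notify reaches compile via notify → deploy → link → mirror → compile.
Likewise scan reaches compile by chaining the stated constraints.
No chain forces package ahead of compile.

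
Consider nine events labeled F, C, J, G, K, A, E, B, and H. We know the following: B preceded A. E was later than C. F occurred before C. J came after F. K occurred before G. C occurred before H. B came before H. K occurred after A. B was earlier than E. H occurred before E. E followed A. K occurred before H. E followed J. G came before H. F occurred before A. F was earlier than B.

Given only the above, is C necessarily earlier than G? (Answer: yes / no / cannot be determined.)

cannot be determined

No chain of stated constraints runs from C to G, and none runs from G to C either.
So the relative order of C and G is not fixed by the given facts.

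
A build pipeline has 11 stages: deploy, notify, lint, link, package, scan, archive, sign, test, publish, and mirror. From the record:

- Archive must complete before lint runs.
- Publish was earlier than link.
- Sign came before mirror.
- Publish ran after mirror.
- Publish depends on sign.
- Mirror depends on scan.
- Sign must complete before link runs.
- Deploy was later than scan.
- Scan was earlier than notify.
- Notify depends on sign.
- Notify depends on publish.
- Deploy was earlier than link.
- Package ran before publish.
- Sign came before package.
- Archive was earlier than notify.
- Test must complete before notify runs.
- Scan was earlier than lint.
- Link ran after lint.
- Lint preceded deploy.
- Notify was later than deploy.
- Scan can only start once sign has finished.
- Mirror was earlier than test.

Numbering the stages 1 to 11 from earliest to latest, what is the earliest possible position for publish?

Mirror, package, scan, and sign must all come before publish — 4 forced predecessors.
Nothing else is forced ahead of publish, so its earliest slot is position 4 + 1 = 5.

5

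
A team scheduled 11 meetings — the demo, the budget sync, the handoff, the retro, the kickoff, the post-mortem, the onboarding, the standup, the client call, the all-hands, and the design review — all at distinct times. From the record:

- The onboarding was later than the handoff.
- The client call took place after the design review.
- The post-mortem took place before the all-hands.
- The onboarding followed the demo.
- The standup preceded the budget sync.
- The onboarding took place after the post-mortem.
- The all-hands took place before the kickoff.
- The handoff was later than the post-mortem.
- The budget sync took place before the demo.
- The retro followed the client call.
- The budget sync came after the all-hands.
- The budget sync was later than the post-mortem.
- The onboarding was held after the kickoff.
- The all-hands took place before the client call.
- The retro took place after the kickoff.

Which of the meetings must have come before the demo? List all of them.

the all-hands, the budget sync, the post-mortem, the standup

Directly stated before the demo: the budget sync.
The all-hands reaches the demo via the all-hands → the budget sync → the demo.
The post-mortem reaches the demo via the post-mortem → the budget sync → the demo.
The standup reaches the demo via the standup → the budget sync → the demo.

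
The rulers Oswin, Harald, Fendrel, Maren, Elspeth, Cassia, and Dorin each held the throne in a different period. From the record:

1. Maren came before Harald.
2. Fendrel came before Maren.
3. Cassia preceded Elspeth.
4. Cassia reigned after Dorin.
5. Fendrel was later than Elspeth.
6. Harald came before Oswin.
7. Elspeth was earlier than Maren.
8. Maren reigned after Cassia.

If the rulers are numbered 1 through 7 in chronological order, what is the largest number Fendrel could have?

Fendrel must come before Harald, Maren, and Oswin — 3 rulers forced after them.
Everything else can be placed before Fendrel in some valid order, so Fendrel can sit as late as position 7 − 3 = 4.

4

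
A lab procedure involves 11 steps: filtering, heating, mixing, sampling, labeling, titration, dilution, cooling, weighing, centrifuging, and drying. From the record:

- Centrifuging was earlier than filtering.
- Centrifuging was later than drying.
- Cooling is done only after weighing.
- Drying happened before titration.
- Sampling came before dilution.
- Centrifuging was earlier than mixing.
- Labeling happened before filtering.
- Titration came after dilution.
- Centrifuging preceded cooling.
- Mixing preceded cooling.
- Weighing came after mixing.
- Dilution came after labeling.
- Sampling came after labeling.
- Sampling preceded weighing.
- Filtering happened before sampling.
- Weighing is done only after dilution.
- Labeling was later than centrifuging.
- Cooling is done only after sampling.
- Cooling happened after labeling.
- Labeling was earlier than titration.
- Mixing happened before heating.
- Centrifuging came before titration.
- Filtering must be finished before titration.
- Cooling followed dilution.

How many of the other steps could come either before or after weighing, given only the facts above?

Forced before weighing: centrifuging, dilution, drying, filtering, labeling, mixing, and sampling; forced after weighing: cooling.
That leaves heating and titration with no forced order relative to weighing — 2.

2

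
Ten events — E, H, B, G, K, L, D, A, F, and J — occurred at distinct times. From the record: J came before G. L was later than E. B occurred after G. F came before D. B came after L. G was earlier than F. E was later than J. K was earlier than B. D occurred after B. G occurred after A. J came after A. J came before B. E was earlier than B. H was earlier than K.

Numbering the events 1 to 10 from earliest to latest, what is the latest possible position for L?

L must come before B and D — 2 events forced after it.
Everything else can be placed before L in some valid order, so L can sit as late as position 10 − 2 = 8.

8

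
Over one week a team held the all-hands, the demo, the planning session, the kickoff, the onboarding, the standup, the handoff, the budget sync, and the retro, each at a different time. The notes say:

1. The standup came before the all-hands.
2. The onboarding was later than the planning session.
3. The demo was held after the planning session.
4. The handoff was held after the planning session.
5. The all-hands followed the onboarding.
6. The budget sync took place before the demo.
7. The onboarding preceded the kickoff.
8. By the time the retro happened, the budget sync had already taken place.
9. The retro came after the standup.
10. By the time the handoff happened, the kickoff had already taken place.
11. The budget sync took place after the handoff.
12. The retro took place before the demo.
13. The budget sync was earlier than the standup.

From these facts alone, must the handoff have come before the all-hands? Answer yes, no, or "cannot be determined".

yes

Chain the constraints: the handoff → the budget sync → the standup → the all-hands. Each link is directly stated, so the handoff comes before the all-hands.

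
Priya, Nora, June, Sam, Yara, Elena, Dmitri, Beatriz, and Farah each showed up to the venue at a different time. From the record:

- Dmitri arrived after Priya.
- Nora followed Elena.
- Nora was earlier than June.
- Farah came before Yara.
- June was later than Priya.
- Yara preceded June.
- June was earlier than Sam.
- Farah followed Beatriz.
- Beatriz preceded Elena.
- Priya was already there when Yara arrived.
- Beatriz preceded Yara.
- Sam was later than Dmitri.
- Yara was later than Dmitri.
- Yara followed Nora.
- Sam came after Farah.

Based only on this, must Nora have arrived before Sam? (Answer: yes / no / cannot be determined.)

yes

Chain the constraints: Nora → June → Sam. Each link is directly stated, so Nora comes before Sam.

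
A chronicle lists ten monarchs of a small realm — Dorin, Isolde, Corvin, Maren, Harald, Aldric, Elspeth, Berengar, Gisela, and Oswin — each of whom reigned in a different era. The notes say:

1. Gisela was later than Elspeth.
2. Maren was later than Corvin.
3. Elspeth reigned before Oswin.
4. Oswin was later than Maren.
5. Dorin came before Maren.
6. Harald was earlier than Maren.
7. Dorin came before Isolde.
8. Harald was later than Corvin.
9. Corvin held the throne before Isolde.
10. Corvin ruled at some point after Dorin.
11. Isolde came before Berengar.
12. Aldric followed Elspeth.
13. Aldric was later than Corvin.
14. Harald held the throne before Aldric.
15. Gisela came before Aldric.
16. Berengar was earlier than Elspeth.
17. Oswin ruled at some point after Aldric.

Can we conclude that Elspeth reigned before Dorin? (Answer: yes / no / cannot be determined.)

no

Tracing the constraints gives Dorin → Isolde → Berengar → Elspeth, so Dorin must come before Elspeth.
That means Elspeth cannot be before Dorin.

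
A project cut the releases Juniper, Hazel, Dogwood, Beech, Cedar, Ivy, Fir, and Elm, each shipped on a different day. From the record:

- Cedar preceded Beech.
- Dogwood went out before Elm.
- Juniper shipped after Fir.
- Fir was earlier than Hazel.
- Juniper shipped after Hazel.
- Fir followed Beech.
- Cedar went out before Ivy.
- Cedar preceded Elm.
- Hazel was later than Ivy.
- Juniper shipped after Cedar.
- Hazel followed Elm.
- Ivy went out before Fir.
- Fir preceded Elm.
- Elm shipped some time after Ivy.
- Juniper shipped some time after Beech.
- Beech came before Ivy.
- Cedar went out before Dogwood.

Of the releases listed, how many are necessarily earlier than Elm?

Directly stated before Elm: Cedar, Dogwood, Fir, and Ivy.
Beech reaches Elm via Beech → Fir → Elm.
No chain forces Hazel (or any of the others) ahead of Elm.
That's Beech, Cedar, Dogwood, Fir, and Ivy — 5 in all.

5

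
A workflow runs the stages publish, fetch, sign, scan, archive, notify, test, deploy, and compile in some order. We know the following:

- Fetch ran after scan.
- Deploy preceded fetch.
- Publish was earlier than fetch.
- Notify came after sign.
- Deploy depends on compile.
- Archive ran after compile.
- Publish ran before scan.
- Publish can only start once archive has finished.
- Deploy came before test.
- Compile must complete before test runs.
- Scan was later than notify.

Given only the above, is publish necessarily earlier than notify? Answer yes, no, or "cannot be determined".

No chain of stated constraints runs from publish to notify, and none runs from notify to publish either.
So the relative order of publish and notify is not fixed by the given facts.

cannot be determined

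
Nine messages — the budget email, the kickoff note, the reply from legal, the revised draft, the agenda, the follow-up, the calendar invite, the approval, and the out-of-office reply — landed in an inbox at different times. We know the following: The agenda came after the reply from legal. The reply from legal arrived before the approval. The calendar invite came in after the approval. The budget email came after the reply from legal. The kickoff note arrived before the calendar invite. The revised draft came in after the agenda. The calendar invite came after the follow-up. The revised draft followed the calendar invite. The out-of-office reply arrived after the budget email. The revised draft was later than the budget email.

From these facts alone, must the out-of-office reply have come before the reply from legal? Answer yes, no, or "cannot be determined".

no

Tracing the constraints gives the reply from legal → the budget email → the out-of-office reply, so the reply from legal must come before the out-of-office reply.
That means the out-of-office reply cannot be before the reply from legal.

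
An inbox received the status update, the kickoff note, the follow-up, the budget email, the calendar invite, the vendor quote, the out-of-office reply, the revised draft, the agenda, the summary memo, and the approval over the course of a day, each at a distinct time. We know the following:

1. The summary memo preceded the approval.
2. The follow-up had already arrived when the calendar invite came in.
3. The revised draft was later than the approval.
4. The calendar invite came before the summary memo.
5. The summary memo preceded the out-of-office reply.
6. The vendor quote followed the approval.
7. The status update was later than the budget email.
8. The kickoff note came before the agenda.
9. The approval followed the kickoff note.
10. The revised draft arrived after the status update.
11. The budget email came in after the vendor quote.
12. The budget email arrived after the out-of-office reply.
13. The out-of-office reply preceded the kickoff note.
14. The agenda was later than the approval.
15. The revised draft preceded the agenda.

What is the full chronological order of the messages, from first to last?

The constraints fix every adjacent pair, so only one ordering works:
the follow-up → the calendar invite → the summary memo → the out-of-office reply → the kickoff note → the approval → the vendor quote → the budget email → the status update → the revised draft → the agenda.

the follow-up, the calendar invite, the summary memo, the out-of-office reply, the kickoff note, the approval, the vendor quote, the budget email, the status update, the revised draft, the agenda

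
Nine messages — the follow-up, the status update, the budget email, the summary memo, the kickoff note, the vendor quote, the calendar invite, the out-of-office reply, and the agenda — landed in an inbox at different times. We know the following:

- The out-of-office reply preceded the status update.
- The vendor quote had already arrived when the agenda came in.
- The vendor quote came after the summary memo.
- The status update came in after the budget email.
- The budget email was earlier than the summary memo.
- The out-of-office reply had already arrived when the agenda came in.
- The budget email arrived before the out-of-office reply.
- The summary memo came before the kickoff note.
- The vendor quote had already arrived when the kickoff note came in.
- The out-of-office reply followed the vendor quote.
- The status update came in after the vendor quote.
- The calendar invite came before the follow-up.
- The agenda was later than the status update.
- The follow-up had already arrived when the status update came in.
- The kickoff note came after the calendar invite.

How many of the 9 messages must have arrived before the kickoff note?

Directly stated before the kickoff note: the calendar invite, the summary memo, and the vendor quote.
The budget email reaches the kickoff note via the budget email → the summary memo → the kickoff note.
No chain forces the status update (or any of the others) ahead of the kickoff note.
That's the budget email, the calendar invite, the summary memo, and the vendor quote — 4 in all.

4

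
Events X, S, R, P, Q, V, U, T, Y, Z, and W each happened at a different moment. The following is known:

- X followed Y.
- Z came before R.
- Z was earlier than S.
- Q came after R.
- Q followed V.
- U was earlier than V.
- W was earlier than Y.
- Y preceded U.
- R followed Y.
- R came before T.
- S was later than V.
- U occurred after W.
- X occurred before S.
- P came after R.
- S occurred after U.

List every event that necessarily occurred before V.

Directly stated before V: U.
W reaches V via W → U → V.
Y reaches V via Y → U → V.
No chain forces S (or any of the others) ahead of V.

U, W, Y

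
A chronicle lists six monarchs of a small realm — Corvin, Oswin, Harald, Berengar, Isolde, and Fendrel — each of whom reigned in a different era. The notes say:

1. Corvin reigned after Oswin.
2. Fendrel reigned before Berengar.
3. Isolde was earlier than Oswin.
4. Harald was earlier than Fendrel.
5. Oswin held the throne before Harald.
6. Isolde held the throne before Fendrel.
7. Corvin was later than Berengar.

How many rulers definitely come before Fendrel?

Directly stated before Fendrel: Harald and Isolde.
Oswin reaches Fendrel via Oswin → Harald → Fendrel.
That's Harald, Isolde, and Oswin — 3 in all.

3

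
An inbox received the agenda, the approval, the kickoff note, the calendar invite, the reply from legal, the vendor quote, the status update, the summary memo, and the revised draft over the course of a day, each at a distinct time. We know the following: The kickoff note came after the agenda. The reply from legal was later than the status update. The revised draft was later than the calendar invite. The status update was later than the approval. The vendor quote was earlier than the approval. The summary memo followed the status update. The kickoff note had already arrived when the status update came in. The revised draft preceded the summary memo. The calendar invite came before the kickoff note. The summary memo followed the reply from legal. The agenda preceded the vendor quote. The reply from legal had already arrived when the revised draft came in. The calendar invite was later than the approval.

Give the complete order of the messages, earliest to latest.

The constraints fix every adjacent pair, so only one ordering works:
the agenda → the vendor quote → the approval → the calendar invite → the kickoff note → the status update → the reply from legal → the revised draft → the summary memo.

the agenda, the vendor quote, the approval, the calendar invite, the kickoff note, the status update, the reply from legal, the revised draft, the summary memo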